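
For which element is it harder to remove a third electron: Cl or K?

K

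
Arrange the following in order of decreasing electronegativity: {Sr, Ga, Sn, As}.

Ga is in period 4, group 13; As is in period 4, group 15; Sr is in period 5, group 2; Sn is in period 5, group 14.
EN rises left→right (higher Z_eff, smaller atoms) and falls top→bottom (larger, more shielded atoms).
Here both period and group differ, so the two effects have to be weighed against each other.
Ga > Sr: relative to Sr, both the across-period and down-group shifts push Ga's electronegativity up.
Sn > Ga: the two effects oppose for this pair; the across-period effect wins (1.96 vs 1.81).
As > Sn: both effects reinforce here, so As is clearly the higher of the two.
Tabulated electronegativity (Pauling): Ga 1.81, As 2.18, Sr 0.95, Sn 1.96.
So from highest to lowest: As > Sn > Ga > Sr.

As, Sn, Ga, Sr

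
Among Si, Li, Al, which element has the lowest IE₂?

After 1 electron has been removed, what remains? Si⁺ still has 3 valence electrons; Li⁺ is the bare [He] core; Al⁺ still has 2 valence electrons.
Core electrons are held far more tightly than valence electrons, so Li tops the IE_2 order.
Valence configurations: Si⁺ [Ne]3s²3p¹, Al⁺ [Ne]3s².
Si⁺ loses a lone 3p electron whereas Al⁺ must break into a filled 3s² pair, so IE_2(Al) > IE_2(Si) even though Si has the higher nuclear charge.
Approximate IE_2 values (kJ/mol): Si 1577, Li 7298, Al 1817.
Hence IE_2: Si < Al < Li.

Si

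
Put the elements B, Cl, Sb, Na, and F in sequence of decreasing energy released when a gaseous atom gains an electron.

Cl, F, Sb, Na, B

B is in period 2, group 13; F is in period 2, group 17; Na is in period 3, group 1; Cl is in period 3, group 17; Sb is in period 5, group 15.
Adding an electron releases more energy for atoms nearer the top right (short of the noble gases).
These span different periods and groups, so the two trends combine.
Na > B: this pair runs against the simple trend — see the exception note.
Sb > Na: the two effects oppose for this pair; the across-period effect wins (103 vs 53 kJ/mol).
F > Sb: both effects reinforce here, so F is clearly the higher of the two.
Cl > F: this pair runs against the simple trend — see the exception note.
Note the exception: Na has a higher electron affinity than B, contrary to the simple trend — B's ns²np¹ configuration gives only a small electron affinity — the sparsely filled np subshell binds an added electron weakly.
Note the exception: Cl has a higher electron affinity than F, contrary to the simple trend — F's small 2p subshell makes the incoming electron feel strong e⁻–e⁻ repulsion, so Cl actually releases more energy on gaining an electron.
For reference (kJ/mol): B 27, F 328, Na 53, Cl 349, Sb 103.
So from highest to lowest: Cl > F > Sb > Na > B.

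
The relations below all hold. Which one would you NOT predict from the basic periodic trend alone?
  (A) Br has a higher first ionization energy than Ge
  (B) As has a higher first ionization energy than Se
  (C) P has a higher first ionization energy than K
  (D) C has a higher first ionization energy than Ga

(B)

The general trend: first ionization energy increases across a period and decreases down a group.
(A) Br (period 4, group 17) vs Ge (period 4, group 14): the stated order agrees with the simple trend.
(B) As (period 4, group 15) vs Se (period 4, group 16): the stated order contradicts the simple trend.
(C) P (period 3, group 15) vs K (period 4, group 1): the stated order agrees with the simple trend.
(D) C (period 2, group 14) vs Ga (period 4, group 13): the stated order agrees with the simple trend.
The exception is (B): Se (4p⁴) ionizes more easily than half-filled As (4p³).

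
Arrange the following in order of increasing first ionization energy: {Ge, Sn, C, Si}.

Sn < Ge < Si < C

First ionization energy rises across a period (greater Z_eff holds electrons more tightly) and falls down a group (valence electrons are farther from the nucleus).
All are in group 14, so first ionization energy increases up the group.
So from lowest to highest: Sn < Ge < Si < C.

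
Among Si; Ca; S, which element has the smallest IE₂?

Consider each +1 ion: Si⁺ still has 3 valence electrons; Ca⁺ still has 1 valence electron; S⁺ still has 5 valence electrons.
All are still removing valence electrons, so compare the +1 ions as you would atoms: IE_2 generally rises across a period (higher Z_eff) and falls down a group (larger shell), subject to the usual subshell exceptions.
Valence configurations: Si⁺ [Ne]3s²3p¹, Ca⁺ [Ar]4s¹, S⁺ [Ne]3s²3p³.
Approximate IE_2 values (kJ/mol): Si 1577, Ca 1145, S 2252.
Hence IE_2: Ca < Si < S.

Ca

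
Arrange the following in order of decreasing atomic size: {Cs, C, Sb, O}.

C is in period 2, group 14; O is in period 2, group 16; Sb is in period 5, group 15; Cs is in period 6, group 1.
Radius decreases left→right (rising Z_eff, same n) and increases top→bottom (higher n).
Neither a single period nor a single group — weigh both effects.
C > O: both are in period 2; the period trend gives C the larger value.
Sb > C: the two effects oppose for this pair; the down-group effect wins (140 vs 75 pm).
Cs > Sb: relative to Sb, both the across-period and down-group shifts push Cs's atomic radius up.
Approximate values (pm): C 75, O 63, Sb 140, Cs 232.
So from largest to smallest: Cs > Sb > C > O.

Cs > Sb > C > O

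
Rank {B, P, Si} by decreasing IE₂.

B > P > Si

After 1 electron has been removed, what remains? B⁺ still has 2 valence electrons; P⁺ still has 4 valence electrons; Si⁺ still has 3 valence electrons.
All are still removing valence electrons, so compare the +1 ions as you would atoms: IE_2 generally rises across a period (higher Z_eff) and falls down a group (larger shell), subject to the usual subshell exceptions.
Valence configurations: B⁺ [He]2s², P⁺ [Ne]3s²3p², Si⁺ [Ne]3s²3p¹.
The numbers (kJ/mol): B 2427, P 1907, Si 1577.
Putting it together, IE_2: Si < P < B.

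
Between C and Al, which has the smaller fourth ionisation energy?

After 3 electrons have been removed, what remains? C³⁺ still has 1 valence electron; Al³⁺ is the bare [Ne] core.
Breaking into a closed-shell core is much more expensive than removing a leftover valence electron — Al has the largest IE_4 here.
Approximate IE_4 values (kJ/mol): C 6223, Al 11577.
Putting it together, IE_4: C < Al.

C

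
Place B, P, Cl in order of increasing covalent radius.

B, Cl, P

B is in period 2, group 13; P is in period 3, group 15; Cl is in period 3, group 17.
Atomic radius shrinks across a period as nuclear charge pulls the same shell inward, and grows down a group as new shells are added.
Neither a single period nor a single group — weigh both effects.
Cl > B: the two effects oppose for this pair; the down-group effect wins (99 vs 85 pm).
P > Cl: both are in period 3; the period trend gives P the larger value.
Tabulated atomic radius (pm): B 85, P 111, Cl 99.
So from smallest to largest: B < Cl < P.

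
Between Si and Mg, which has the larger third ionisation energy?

The third ionization energy removes an electron from the +2 ion. For each element: Si²⁺ still has 2 valence electrons; Mg²⁺ is the bare [Ne] core.
Breaking into a closed-shell core is much more expensive than removing a leftover valence electron — Mg has the largest IE_3 here.
Approximate IE_3 values (kJ/mol): Si 3232, Mg 7733.
So the third ionization energies run Si < Mg.

Mg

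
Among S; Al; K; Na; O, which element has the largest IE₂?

Na

IE_2 is the cost of taking one more electron from the +1 cation: S⁺ still has 5 valence electrons; Al⁺ still has 2 valence electrons; K⁺ is the bare [Ar] core; Na⁺ is the bare [Ne] core; O⁺ still has 5 valence electrons.
Usually core removal costs more than valence removal, but here the competition is close: a tightly held n=2 valence electron can cost more to remove than an n=3 core electron, so the actual values have to decide it.
Valence configurations: S⁺ [Ne]3s²3p³, Al⁺ [Ne]3s², O⁺ [He]2s²2p³.
The numbers (kJ/mol): S 2252, Al 1817, K 3052, Na 4562, O 3388.
Hence IE_2: Al < S < K < O < Na.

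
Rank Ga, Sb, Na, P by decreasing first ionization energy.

P > Sb > Ga > Na

Na is in period 3, group 1; P is in period 3, group 15; Ga is in period 4, group 13; Sb is in period 5, group 15.
First ionization energy rises across a period (greater Z_eff holds electrons more tightly) and falls down a group (valence electrons are farther from the nucleus).
These span different periods and groups, so the two trends combine.
Ga > Na: the two effects oppose for this pair; the across-period effect wins (579 vs 496 kJ/mol).
Sb > Ga: period and group pull opposite ways; the across-period shift dominates (831 vs 579 kJ/mol).
P > Sb: they share group 15; the group trend gives P the larger value.
Approximate values (kJ/mol): Na 496, P 1012, Ga 579, Sb 831.
So from highest to lowest: P > Sb > Ga > Na.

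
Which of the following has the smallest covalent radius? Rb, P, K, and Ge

P

P is in period 3, group 15; K is in period 4, group 1; Ge is in period 4, group 14; Rb is in period 5, group 1.
Across a period the added protons contract the valence shell; down a group each new principal shell makes the atom larger.
Here both period and group differ, so the two effects have to be weighed against each other.
Ge > P: relative to P, both the across-period and down-group shifts push Ge's atomic radius up.
K > Ge: both are in period 4; the period trend gives K the larger value.
Rb > K: Rb sits below K in group 1, so the down-group effect alone puts Rb larger.
Tabulated atomic radius (pm): P 111, K 196, Ge 121, Rb 210.
The smallest covalent radius among these belongs to P.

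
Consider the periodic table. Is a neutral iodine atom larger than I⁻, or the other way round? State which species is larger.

I⁻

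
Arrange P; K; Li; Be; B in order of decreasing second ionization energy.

Li > K > B > P > Be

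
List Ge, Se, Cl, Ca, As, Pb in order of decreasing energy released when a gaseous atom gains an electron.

Cl is in period 3, group 17; Ca is in period 4, group 2; Ge is in period 4, group 14; As is in period 4, group 15; Se is in period 4, group 16; Pb is in period 6, group 14.
Electron affinity generally becomes more exothermic across a period toward the halogens and less exothermic down a group.
Here both period and group differ, so the two effects have to be weighed against each other.
Pb > Ca: period and group pull opposite ways; the across-period shift dominates (35 vs 2 kJ/mol).
As > Pb: relative to Pb, both the across-period and down-group shifts push As's electron affinity up.
Ge > As: this pair runs against the simple trend — see the exception note.
Se > Ge: Se lies to the right of Ge in period 4, so the across-period effect alone puts Se higher.
Cl > Se: both effects reinforce here, so Cl is clearly the higher of the two.
Note the exception: Ge has a higher electron affinity than As, contrary to the simple trend — adding an electron to As's half-filled 4p³ is unfavourable, so Ge (4p²) has the more exothermic EA.
Tabulated electron affinity (kJ/mol): Cl 349, Ca 2, Ge 119, As 78, Se 195, Pb 35.
So from highest to lowest: Cl > Se > Ge > As > Pb > Ca.

Cl, Se, Ge, As, Pb, Ca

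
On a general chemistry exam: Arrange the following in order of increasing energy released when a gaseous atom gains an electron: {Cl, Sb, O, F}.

Sb < O < F < Cl

O is in period 2, group 16; F is in period 2, group 17; Cl is in period 3, group 17; Sb is in period 5, group 15.
Electron affinity generally becomes more exothermic across a period toward the halogens and less exothermic down a group.
These span different periods and groups, so the two trends combine.
O > Sb: both effects reinforce here, so O is clearly the higher of the two.
F > O: F lies to the right of O in period 2, so the across-period effect alone puts F higher.
Cl > F: this pair runs against the simple trend — see the exception note.
Note the exception: Cl has a higher electron affinity than F, contrary to the simple trend — F's small 2p subshell makes the incoming electron feel strong e⁻–e⁻ repulsion, so Cl actually releases more energy on gaining an electron.
Tabulated electron affinity (kJ/mol): O 141, F 328, Cl 349, Sb 103.
So from lowest to highest: Sb < O < F < Cl.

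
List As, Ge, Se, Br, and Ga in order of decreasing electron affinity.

Br > Se > Ge > As > Ga

Ga is in period 4, group 13; Ge is in period 4, group 14; As is in period 4, group 15; Se is in period 4, group 16; Br is in period 4, group 17.
Electron affinity generally becomes more exothermic across a period toward the halogens and less exothermic down a group.
All lie in period 4; the across-period trend (electron affinity increases left to right) applies, with the exception below.
Note the exception: Ge has a higher electron affinity than As, contrary to the simple trend — adding an electron to As's half-filled 4p³ is unfavourable, so Ge (4p²) has the more exothermic EA.
For reference (kJ/mol): Ga 29, Ge 119, As 78, Se 195, Br 325.
So from highest to lowest: Br > Se > Ge > As > Ga.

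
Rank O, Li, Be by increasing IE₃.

O < Li < Be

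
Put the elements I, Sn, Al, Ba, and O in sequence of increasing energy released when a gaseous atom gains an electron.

O is in period 2, group 16; Al is in period 3, group 13; Sn is in period 5, group 14; I is in period 5, group 17; Ba is in period 6, group 2.
Electron affinity generally becomes more exothermic across a period toward the halogens and less exothermic down a group.
These span different periods and groups, so the two trends combine.
Al > Ba: both effects reinforce here, so Al is clearly the higher of the two.
Sn > Al: the two effects oppose for this pair; the across-period effect wins (107 vs 42 kJ/mol).
O > Sn: both effects reinforce here, so O is clearly the higher of the two.
I > O: the two effects oppose for this pair; the across-period effect wins (295 vs 141 kJ/mol).
Tabulated electron affinity (kJ/mol): O 141, Al 42, Sn 107, I 295, Ba 14.
So from lowest to highest: Ba < Al < Sn < O < I.

Ba, Al, Sn, O, I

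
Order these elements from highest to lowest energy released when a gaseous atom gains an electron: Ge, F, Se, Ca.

F > Se > Ge > Ca

F is in period 2, group 17; Ca is in period 4, group 2; Ge is in period 4, group 14; Se is in period 4, group 16.
EA tends to increase across a period and decrease down a group, though the pattern is less regular than for IE or radius.
Here both period and group differ, so the two effects have to be weighed against each other.
Ge > Ca: both are in period 4; the period trend gives Ge the larger value.
Se > Ge: both are in period 4; the period trend gives Se the larger value.
F > Se: both effects reinforce here, so F is clearly the higher of the two.
Approximate values (kJ/mol): F 328, Ca 2, Ge 119, Se 195.
So from highest to lowest: F > Se > Ge > Ca.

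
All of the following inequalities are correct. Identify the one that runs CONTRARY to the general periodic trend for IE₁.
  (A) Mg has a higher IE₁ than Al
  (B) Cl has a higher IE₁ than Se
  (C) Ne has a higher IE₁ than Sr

(A)

The general trend: IE₁ increases across a period and decreases down a group.
(A) Mg (period 3, group 2) vs Al (period 3, group 13): the stated order contradicts the simple trend.
(B) Cl (period 3, group 17) vs Se (period 4, group 16): the stated order agrees with the simple trend.
(C) Ne (period 2, group 18) vs Sr (period 5, group 2): the stated order agrees with the simple trend.
The exception is (A): Al's single 3p electron is easier to remove than one from Mg's filled 3s².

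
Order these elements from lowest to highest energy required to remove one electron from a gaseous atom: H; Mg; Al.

Al, Mg, H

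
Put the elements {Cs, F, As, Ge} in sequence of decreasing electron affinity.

F is in period 2, group 17; Ge is in period 4, group 14; As is in period 4, group 15; Cs is in period 6, group 1.
Adding an electron releases more energy for atoms nearer the top right (short of the noble gases).
Here both period and group differ, so the two effects have to be weighed against each other.
As > Cs: both effects reinforce here, so As is clearly the higher of the two.
Ge > As: this pair runs against the simple trend — see the exception note.
F > Ge: relative to Ge, both the across-period and down-group shifts push F's electron affinity up.
Note the exception: Ge has a higher electron affinity than As, contrary to the simple trend — adding an electron to As's half-filled 4p³ is unfavourable, so Ge (4p²) has the more exothermic EA.
Tabulated electron affinity (kJ/mol): F 328, Ge 119, As 78, Cs 46.
So from highest to lowest: F > Ge > As > Cs.

F > Ge > As > Cs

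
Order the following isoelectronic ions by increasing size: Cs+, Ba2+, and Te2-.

All of these have 54 electrons, so size is governed by nuclear charge alone: the more protons, the stronger the pull on the same electron cloud, and the smaller the ion.
Nuclear charges: Ba2+ (Z=56), Cs+ (Z=55), Te2- (Z=52).
Smallest to largest: Ba2+ < Cs+ < Te2-.

Ba2+, Cs+, Te2-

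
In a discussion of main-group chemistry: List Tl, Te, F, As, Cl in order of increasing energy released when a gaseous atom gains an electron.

Tl < As < Te < F < Cl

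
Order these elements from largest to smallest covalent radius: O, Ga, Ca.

O is in period 2, group 16; Ca is in period 4, group 2; Ga is in period 4, group 13.
Across a period the added protons contract the valence shell; down a group each new principal shell makes the atom larger.
Here both period and group differ, so the two effects have to be weighed against each other.
Ga > O: relative to O, both the across-period and down-group shifts push Ga's atomic radius up.
Ca > Ga: both are in period 4; the period trend gives Ca the larger value.
For reference (pm): O 63, Ca 171, Ga 124.
So from largest to smallest: Ca > Ga > O.

Ca > Ga > O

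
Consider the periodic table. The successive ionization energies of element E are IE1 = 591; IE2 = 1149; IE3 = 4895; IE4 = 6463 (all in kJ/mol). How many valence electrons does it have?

2

Look for the largest jump between consecutive ionization energies: IE3/IE2 ≈ 4.3, far larger than any earlier ratio.
That jump marks the point where a core electron is being removed. So the atom has 2 valence electrons.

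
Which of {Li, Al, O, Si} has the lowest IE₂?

Consider each +1 ion: Li⁺ is the bare [He] core; Al⁺ still has 2 valence electrons; O⁺ still has 5 valence electrons; Si⁺ still has 3 valence electrons.
Core electrons are held far more tightly than valence electrons, so Li tops the IE_2 order.
Valence configurations: Al⁺ [Ne]3s², O⁺ [He]2s²2p³, Si⁺ [Ne]3s²3p¹.
Si⁺ loses a lone 3p electron whereas Al⁺ must break into a filled 3s² pair, so IE_2(Al) > IE_2(Si) even though Si has the higher nuclear charge.
Tabulated IE_2 (kJ/mol): Li 7298, Al 1817, O 3388, Si 1577.
So the second ionization energies run Si < Al < O < Li.

Si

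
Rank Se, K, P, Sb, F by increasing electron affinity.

EA tends to increase across a period and decrease down a group, though the pattern is less regular than for IE or radius.
Here both period and group differ, so the two effects have to be weighed against each other.
P > K: both effects reinforce here, so P is clearly the higher of the two.
Sb > P: this pair runs against the simple trend — see the exception note.
Se > Sb: both effects reinforce here, so Se is clearly the higher of the two.
F > Se: both effects reinforce here, so F is clearly the higher of the two.
Note the exception: Sb has a higher electron affinity than P, contrary to the simple trend — both are half-filled np³, but the pairing/repulsion penalty for the added electron shrinks as the p orbitals become larger and more diffuse down the group, and for Sb that outweighs the weaker nuclear attraction.
For reference (kJ/mol): F 328, P 72, K 48, Se 195, Sb 103.
So from lowest to highest: K < P < Sb < Se < F.

K < P < Sb < Se < F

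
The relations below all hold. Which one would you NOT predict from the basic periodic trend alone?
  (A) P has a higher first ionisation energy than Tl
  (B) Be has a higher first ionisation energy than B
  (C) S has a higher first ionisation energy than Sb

(B)

The general trend: first ionisation energy increases across a period and decreases down a group.
(A) P (period 3, group 15) vs Tl (period 6, group 13): the stated order agrees with the simple trend.
(B) Be (period 2, group 2) vs B (period 2, group 13): the stated order contradicts the simple trend.
(C) S (period 3, group 16) vs Sb (period 5, group 15): the stated order agrees with the simple trend.
The exception is (B): removing B's lone 2p electron is easier than breaking Be's filled 2s².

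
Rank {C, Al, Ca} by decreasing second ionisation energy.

C > Al > Ca

Consider each +1 ion: C⁺ still has 3 valence electrons; Al⁺ still has 2 valence electrons; Ca⁺ still has 1 valence electron.
All are still removing valence electrons, so compare the +1 ions as you would atoms: IE_2 generally rises across a period (higher Z_eff) and falls down a group (larger shell), subject to the usual subshell exceptions.
Valence configurations: C⁺ [He]2s²2p¹, Al⁺ [Ne]3s², Ca⁺ [Ar]4s¹.
Approximate IE_2 values (kJ/mol): C 2353, Al 1817, Ca 1145.
Overall IE_2 order: Ca < Al < C.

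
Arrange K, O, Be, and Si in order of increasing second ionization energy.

Si < Be < K < O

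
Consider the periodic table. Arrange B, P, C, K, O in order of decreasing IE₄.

The fourth ionization energy removes an electron from the +3 ion. For each element: B³⁺ is the bare [He] core; P³⁺ still has 2 valence electrons; C³⁺ still has 1 valence electron; K³⁺ is already 2 electrons into the core; O³⁺ still has 3 valence electrons.
Usually core removal costs more than valence removal, but here the competition is close: a tightly held n=2 valence electron can cost more to remove than an n=3 core electron, so the actual values have to decide it.
Valence configurations: P³⁺ [Ne]3s², C³⁺ [He]2s¹, O³⁺ [He]2s²2p¹.
Tabulated IE_4 (kJ/mol): B 25026, P 4964, C 6223, K 5877, O 7469.
Overall IE_4 order: P < K < C < O < B.

B > O > C > K > P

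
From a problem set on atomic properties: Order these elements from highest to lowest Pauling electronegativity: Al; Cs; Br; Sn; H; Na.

Atoms toward the upper right of the periodic table pull bonding electrons most strongly.
These span different periods and groups, so the two trends combine.
Na > Cs: Na sits above Cs in group 1, so the down-group effect alone puts Na higher.
Al > Na: Al lies to the right of Na in period 3, so the across-period effect alone puts Al higher.
Sn > Al: period and group pull opposite ways; the across-period shift dominates (1.96 vs 1.61).
H > Sn: the two effects oppose for this pair; the down-group effect wins (2.20 vs 1.96).
Br > H: the two effects oppose for this pair; the across-period effect wins (2.96 vs 2.20).
Tabulated electronegativity (Pauling): H 2.20, Na 0.93, Al 1.61, Br 2.96, Sn 1.96, Cs 0.79.
So from highest to lowest: Br > H > Sn > Al > Na > Cs.

Br, H, Sn, Al, Na, Cs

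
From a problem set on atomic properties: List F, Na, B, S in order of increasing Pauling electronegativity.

Na < B < S < F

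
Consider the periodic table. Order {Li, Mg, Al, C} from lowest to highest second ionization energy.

Consider each +1 ion: Li⁺ is the bare [He] core; Mg⁺ still has 1 valence electron; Al⁺ still has 2 valence electrons; C⁺ still has 3 valence electrons.
Pulling an electron out of a noble-gas core costs far more than removing a remaining valence electron, so Li sits at the high end of IE_2.
Valence configurations: Mg⁺ [Ne]3s¹, Al⁺ [Ne]3s², C⁺ [He]2s²2p¹.
Tabulated IE_2 (kJ/mol): Li 7298, Mg 1451, Al 1817, C 2353.
Hence IE_2: Mg < Al < C < Li.

Mg < Al < C < Li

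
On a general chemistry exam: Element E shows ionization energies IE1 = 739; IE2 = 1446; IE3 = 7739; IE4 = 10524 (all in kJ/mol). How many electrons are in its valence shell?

Look for the largest jump between consecutive ionization energies: IE3/IE2 ≈ 5.4, far larger than any earlier ratio.
That jump marks the point where a core electron is being removed. So the atom has 2 valence electrons.

2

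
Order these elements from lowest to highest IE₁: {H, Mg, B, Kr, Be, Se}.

H is in period 1, group 1; Be is in period 2, group 2; B is in period 2, group 13; Mg is in period 3, group 2; Se is in period 4, group 16; Kr is in period 4, group 18.
Removing the outermost electron gets harder across a period and easier down a group.
Here both period and group differ, so the two effects have to be weighed against each other.
B > Mg: relative to Mg, both the across-period and down-group shifts push B's first ionization energy up.
Be > B: this pair runs against the simple trend — see the exception note.
Se > Be: period and group pull opposite ways; the across-period shift dominates (941 vs 900 kJ/mol).
H > Se: period and group pull opposite ways; the down-group shift dominates (1312 vs 941 kJ/mol).
Kr > H: the two effects oppose for this pair; the across-period effect wins (1351 vs 1312 kJ/mol).
Note the exception: Be has a higher first ionization energy than B, contrary to the simple trend — removing B's lone 2p electron is easier than breaking Be's filled 2s².
Tabulated first ionization energy (kJ/mol): H 1312, Be 900, B 801, Mg 738, Se 941, Kr 1351.
So from lowest to highest: Mg < B < Be < Se < H < Kr.

Mg < B < Be < Se < H < Kr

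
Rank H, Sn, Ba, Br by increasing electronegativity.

EN rises left→right (higher Z_eff, smaller atoms) and falls top→bottom (larger, more shielded atoms).
Here both period and group differ, so the two effects have to be weighed against each other.
Sn > Ba: relative to Ba, both the across-period and down-group shifts push Sn's electronegativity up.
H > Sn: period and group pull opposite ways; the down-group shift dominates (2.20 vs 1.96).
Br > H: period and group pull opposite ways; the across-period shift dominates (2.96 vs 2.20).
For reference (Pauling): H 2.20, Br 2.96, Sn 1.96, Ba 0.89.
So from lowest to highest: Ba < Sn < H < Br.

Ba < Sn < H < Br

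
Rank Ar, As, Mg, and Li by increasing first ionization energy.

Li is in period 2, group 1; Mg is in period 3, group 2; Ar is in period 3, group 18; As is in period 4, group 15.
First ionization energy rises across a period (greater Z_eff holds electrons more tightly) and falls down a group (valence electrons are farther from the nucleus).
Here both period and group differ, so the two effects have to be weighed against each other.
Mg > Li: the two effects oppose for this pair; the across-period effect wins (738 vs 520 kJ/mol).
As > Mg: period and group pull opposite ways; the across-period shift dominates (947 vs 738 kJ/mol).
Ar > As: both effects reinforce here, so Ar is clearly the higher of the two.
Tabulated first ionization energy (kJ/mol): Li 520, Mg 738, Ar 1521, As 947.
So from lowest to highest: Li < Mg < As < Ar.

Li < Mg < As < Ar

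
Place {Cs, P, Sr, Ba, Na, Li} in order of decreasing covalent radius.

Li is in period 2, group 1; Na is in period 3, group 1; P is in period 3, group 15; Sr is in period 5, group 2; Cs is in period 6, group 1; Ba is in period 6, group 2.
Atomic radius shrinks across a period as nuclear charge pulls the same shell inward, and grows down a group as new shells are added.
These span different periods and groups, so the two trends combine.
Li > P: period and group pull opposite ways; the across-period shift dominates (133 vs 111 pm).
Na > Li: they share group 1; the group trend gives Na the larger value.
Sr > Na: period and group pull opposite ways; the down-group shift dominates (185 vs 155 pm).
Ba > Sr: they share group 2; the group trend gives Ba the larger value.
Cs > Ba: Cs lies to the left of Ba in period 6, so the across-period effect alone puts Cs larger.
Approximate values (pm): Li 133, Na 155, P 111, Sr 185, Cs 232, Ba 196.
So from largest to smallest: Cs > Ba > Sr > Na > Li > P.

Cs, Ba, Sr, Na, Li, P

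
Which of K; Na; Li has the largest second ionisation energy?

Li

The second ionization energy removes an electron from the +1 ion. For each element: K⁺ is the bare [Ar] core; Na⁺ is the bare [Ne] core; Li⁺ is the bare [He] core.
All of these are removing an electron from a noble-gas core or deeper; the smaller core (lower principal quantum number) is held far more tightly, and within a period the higher nuclear charge binds the same core more tightly.
The numbers (kJ/mol): K 3052, Na 4562, Li 7298.
Overall IE_2 order: K < Na < Li.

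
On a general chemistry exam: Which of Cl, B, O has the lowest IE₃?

B

After 2 electrons have been removed, what remains? Cl²⁺ still has 5 valence electrons; B²⁺ still has 1 valence electron; O²⁺ still has 4 valence electrons.
All are still removing valence electrons, so compare the +2 ions as you would atoms: IE_3 generally rises across a period (higher Z_eff) and falls down a group (larger shell), subject to the usual subshell exceptions.
Valence configurations: Cl²⁺ [Ne]3s²3p³, B²⁺ [He]2s¹, O²⁺ [He]2s²2p².
Approximate IE_3 values (kJ/mol): Cl 3822, B 3660, O 5300.
So the third ionization energies run B < Cl < O.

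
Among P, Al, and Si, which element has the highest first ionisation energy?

P

Al is in period 3, group 13; Si is in period 3, group 14; P is in period 3, group 15.
First ionization energy rises across a period (greater Z_eff holds electrons more tightly) and falls down a group (valence electrons are farther from the nucleus).
All lie in period 3, so first ionization energy increases left to right.
The highest first ionisation energy among these belongs to P.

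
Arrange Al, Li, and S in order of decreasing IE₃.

The third ionization energy removes an electron from the +2 ion. For each element: Al²⁺ still has 1 valence electron; Li²⁺ is already 1 electron into the core; S²⁺ still has 4 valence electrons.
Pulling an electron out of a noble-gas core costs far more than removing a remaining valence electron, so Li sits at the high end of IE_3.
Valence configurations: Al²⁺ [Ne]3s¹, S²⁺ [Ne]3s²3p².
Approximate IE_3 values (kJ/mol): Al 2745, Li 11815, S 3357.
So the third ionization energies run Al < S < Li.

Li > S > Al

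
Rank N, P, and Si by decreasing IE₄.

N > P > Si

The fourth ionization energy removes an electron from the +3 ion. For each element: N³⁺ still has 2 valence electrons; P³⁺ still has 2 valence electrons; Si³⁺ still has 1 valence electron.
All are still removing valence electrons, so compare the +3 ions as you would atoms: IE_4 generally rises across a period (higher Z_eff) and falls down a group (larger shell), subject to the usual subshell exceptions.
Valence configurations: N³⁺ [He]2s², P³⁺ [Ne]3s², Si³⁺ [Ne]3s¹.
The numbers (kJ/mol): N 7475, P 4964, Si 4356.
Putting it together, IE_4: Si < P < N.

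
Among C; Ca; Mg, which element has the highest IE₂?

After 1 electron has been removed, what remains? C⁺ still has 3 valence electrons; Ca⁺ still has 1 valence electron; Mg⁺ still has 1 valence electron.
All are still removing valence electrons, so compare the +1 ions as you would atoms: IE_2 generally rises across a period (higher Z_eff) and falls down a group (larger shell), subject to the usual subshell exceptions.
Valence configurations: C⁺ [He]2s²2p¹, Ca⁺ [Ar]4s¹, Mg⁺ [Ne]3s¹.
Approximate IE_2 values (kJ/mol): C 2353, Ca 1145, Mg 1451.
Putting it together, IE_2: Ca < Mg < C.

C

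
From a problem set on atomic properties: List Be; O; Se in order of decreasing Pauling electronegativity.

EN rises left→right (higher Z_eff, smaller atoms) and falls top→bottom (larger, more shielded atoms).
Here both period and group differ, so the two effects have to be weighed against each other.
Se > Be: the two effects oppose for this pair; the across-period effect wins (2.55 vs 1.57).
O > Se: they share group 16; the group trend gives O the larger value.
Tabulated electronegativity (Pauling): Be 1.57, O 3.44, Se 2.55.
So from highest to lowest: O > Se > Be.

O > Se > Be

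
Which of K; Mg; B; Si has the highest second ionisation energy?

K

The second ionization energy removes an electron from the +1 ion. For each element: K⁺ is the bare [Ar] core; Mg⁺ still has 1 valence electron; B⁺ still has 2 valence electrons; Si⁺ still has 3 valence electrons.
Breaking into a closed-shell core is much more expensive than removing a leftover valence electron — K has the largest IE_2 here.
Valence configurations: Mg⁺ [Ne]3s¹, B⁺ [He]2s², Si⁺ [Ne]3s²3p¹.
The numbers (kJ/mol): K 3052, Mg 1451, B 2427, Si 1577.
Overall IE_2 order: Mg < Si < B < K.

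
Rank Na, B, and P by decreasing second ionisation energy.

The second ionization energy removes an electron from the +1 ion. For each element: Na⁺ is the bare [Ne] core; B⁺ still has 2 valence electrons; P⁺ still has 4 valence electrons.
Pulling an electron out of a noble-gas core costs far more than removing a remaining valence electron, so Na sits at the high end of IE_2.
Valence configurations: B⁺ [He]2s², P⁺ [Ne]3s²3p².
Tabulated IE_2 (kJ/mol): Na 4562, B 2427, P 1907.
Overall IE_2 order: P < B < Na.

Na > B > P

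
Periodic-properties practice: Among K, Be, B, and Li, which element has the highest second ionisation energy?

IE_2 is the cost of taking one more electron from the +1 cation: K⁺ is the bare [Ar] core; Be⁺ still has 1 valence electron; B⁺ still has 2 valence electrons; Li⁺ is the bare [He] core.
Pulling an electron out of a noble-gas core costs far more than removing a remaining valence electron, so K and Li sit at the high end of IE_2.
Valence configurations: Be⁺ [He]2s¹, B⁺ [He]2s².
Tabulated IE_2 (kJ/mol): K 3052, Be 1757, B 2427, Li 7298.
Hence IE_2: Be < B < K < Li.

Li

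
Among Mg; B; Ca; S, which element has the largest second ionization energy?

B

Consider each +1 ion: Mg⁺ still has 1 valence electron; B⁺ still has 2 valence electrons; Ca⁺ still has 1 valence electron; S⁺ still has 5 valence electrons.
All are still removing valence electrons, so compare the +1 ions as you would atoms: IE_2 generally rises across a period (higher Z_eff) and falls down a group (larger shell), subject to the usual subshell exceptions.
Valence configurations: Mg⁺ [Ne]3s¹, B⁺ [He]2s², Ca⁺ [Ar]4s¹, S⁺ [Ne]3s²3p³.
Tabulated IE_2 (kJ/mol): Mg 1451, B 2427, Ca 1145, S 2252.
Putting it together, IE_2: Ca < Mg < S < B.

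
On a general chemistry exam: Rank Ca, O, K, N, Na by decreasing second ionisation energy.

Na > O > K > N > Ca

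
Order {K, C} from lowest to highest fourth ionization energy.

Consider each +3 ion: K³⁺ is already 2 electrons into the core; C³⁺ still has 1 valence electron.
Usually core removal costs more than valence removal, but here the competition is close: a tightly held n=2 valence electron can cost more to remove than an n=3 core electron, so the actual values have to decide it.
Tabulated IE_4 (kJ/mol): K 5877, C 6223.
Putting it together, IE_4: K < C.

K < C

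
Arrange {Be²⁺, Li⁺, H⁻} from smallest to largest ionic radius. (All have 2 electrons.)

Be²⁺ < Li⁺ < H⁻

All of these have 2 electrons, so size is governed by nuclear charge alone: the more protons, the stronger the pull on the same electron cloud, and the smaller the ion.
Nuclear charges: Be²⁺ (Z=4), Li⁺ (Z=3), H⁻ (Z=1).
Smallest to largest: Be²⁺ < Li⁺ < H⁻.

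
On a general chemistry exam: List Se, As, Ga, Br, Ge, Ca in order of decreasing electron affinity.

Adding an electron releases more energy for atoms nearer the top right (short of the noble gases).
All lie in period 4; the across-period trend (electron affinity increases left to right) applies, with the exception below.
Note the exception: Ge has a higher electron affinity than As, contrary to the simple trend — adding an electron to As's half-filled 4p³ is unfavourable, so Ge (4p²) has the more exothermic EA.
For reference (kJ/mol): Ca 2, Ga 29, Ge 119, As 78, Se 195, Br 325.
So from highest to lowest: Br > Se > Ge > As > Ga > Ca.

Br, Se, Ge, As, Ga, Ca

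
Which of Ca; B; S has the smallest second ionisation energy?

Ca

After 1 electron has been removed, what remains? Ca⁺ still has 1 valence electron; B⁺ still has 2 valence electrons; S⁺ still has 5 valence electrons.
All are still removing valence electrons, so compare the +1 ions as you would atoms: IE_2 generally rises across a period (higher Z_eff) and falls down a group (larger shell), subject to the usual subshell exceptions.
Valence configurations: Ca⁺ [Ar]4s¹, B⁺ [He]2s², S⁺ [Ne]3s²3p³.
Approximate IE_2 values (kJ/mol): Ca 1145, B 2427, S 2252.
Putting it together, IE_2: Ca < S < B.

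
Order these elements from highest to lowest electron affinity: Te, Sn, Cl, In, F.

Cl > F > Te > Sn > In

F is in period 2, group 17; Cl is in period 3, group 17; In is in period 5, group 13; Sn is in period 5, group 14; Te is in period 5, group 16.
Adding an electron releases more energy for atoms nearer the top right (short of the noble gases).
Here both period and group differ, so the two effects have to be weighed against each other.
Sn > In: both are in period 5; the period trend gives Sn the larger value.
Te > Sn: both are in period 5; the period trend gives Te the larger value.
F > Te: relative to Te, both the across-period and down-group shifts push F's electron affinity up.
Cl > F: this pair runs against the simple trend — see the exception note.
Note the exception: Cl has a higher electron affinity than F, contrary to the simple trend — F's small 2p subshell makes the incoming electron feel strong e⁻–e⁻ repulsion, so Cl actually releases more energy on gaining an electron.
Approximate values (kJ/mol): F 328, Cl 349, In 29, Sn 107, Te 190.
So from highest to lowest: Cl > F > Te > Sn > In.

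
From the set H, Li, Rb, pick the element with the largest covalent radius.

H is in period 1, group 1; Li is in period 2, group 1; Rb is in period 5, group 1.
Across a period the added protons contract the valence shell; down a group each new principal shell makes the atom larger.
All are in group 1, so atomic radius increases down the group.
The largest covalent radius among these belongs to Rb.

Rb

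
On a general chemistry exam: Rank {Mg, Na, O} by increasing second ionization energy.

Mg, O, Na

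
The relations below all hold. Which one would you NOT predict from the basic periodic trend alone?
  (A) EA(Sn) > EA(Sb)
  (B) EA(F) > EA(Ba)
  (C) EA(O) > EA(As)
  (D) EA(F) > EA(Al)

(A)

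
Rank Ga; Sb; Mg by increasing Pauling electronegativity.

Electronegativity increases across a period and decreases down a group, tracking effective nuclear charge and atomic size.
Here both period and group differ, so the two effects have to be weighed against each other.
Ga > Mg: the two effects oppose for this pair; the across-period effect wins (1.81 vs 1.31).
Sb > Ga: the two effects oppose for this pair; the across-period effect wins (2.05 vs 1.81).
For reference (Pauling): Mg 1.31, Ga 1.81, Sb 2.05.
So from lowest to highest: Mg < Ga < Sb.

Mg < Ga < Sb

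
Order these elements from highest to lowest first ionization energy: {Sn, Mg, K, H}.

H is in period 1, group 1; Mg is in period 3, group 2; K is in period 4, group 1; Sn is in period 5, group 14.
Removing the outermost electron gets harder across a period and easier down a group.
Neither a single period nor a single group — weigh both effects.
Sn > K: the two effects oppose for this pair; the across-period effect wins (709 vs 419 kJ/mol).
Mg > Sn: period and group pull opposite ways; the down-group shift dominates (738 vs 709 kJ/mol).
H > Mg: the two effects oppose for this pair; the down-group effect wins (1312 vs 738 kJ/mol).
Tabulated first ionization energy (kJ/mol): H 1312, Mg 738, K 419, Sn 709.
So from highest to lowest: H > Mg > Sn > K.

H > Mg > Sn > K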